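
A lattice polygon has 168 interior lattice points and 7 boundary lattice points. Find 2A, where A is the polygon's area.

Pick's theorem states A = I + B/2 − 1, so A = 168 + 7/2 − 1 = 341/2.
Hence 2A = 341.

341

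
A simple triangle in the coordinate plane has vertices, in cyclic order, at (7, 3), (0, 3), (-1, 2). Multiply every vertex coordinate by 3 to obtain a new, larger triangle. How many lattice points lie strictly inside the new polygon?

Using the shoelace formula, 2A = |(7·3 − 0·3) + (0·2 − (-1)·3) + ((-1)·3 − 7·2)| = 7, so the area is 7/2.
Along each edge there are gcd(|Δx|,|Δy|)+1 lattice points, so counting each shared vertex once the boundary has gcd(7,0) + gcd(1,1) + gcd(8,1) = 7+1+1 = 9.
Scaling by 3 multiplies the area by 3² = 9 (so the new area is 31.5) and multiplies the boundary lattice-point count by 3, giving 27.
By Pick's theorem, the interior count of the dilated polygon is 31.5 − 27/2 + 1 = 19.

19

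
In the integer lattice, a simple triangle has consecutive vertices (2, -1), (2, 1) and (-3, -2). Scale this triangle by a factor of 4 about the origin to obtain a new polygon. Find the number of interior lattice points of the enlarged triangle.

Using the shoelace formula, 2A = |[2·1 − 2·(-1)] + [2·(-2) − (-3)·1] + [(-3)·(-1) − 2·(-2)]| = 10, so the area is 5.
Summing gcd(|Δx|,|Δy|) over the edges gives the boundary count: gcd(0,2) + gcd(5,3) + gcd(5,1) = 2+1+1 = 4.
Scaling by 4 multiplies the area by 4² = 16 (so the new area is 80) and multiplies the boundary lattice-point count by 4, giving 16.
By Pick's theorem, the interior count of the dilated polygon is 80 − 16/2 + 1 = 73.

73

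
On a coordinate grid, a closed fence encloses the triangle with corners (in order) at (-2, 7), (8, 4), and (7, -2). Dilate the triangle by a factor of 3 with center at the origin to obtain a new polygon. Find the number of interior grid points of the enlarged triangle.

268

The shoelace formula gives twice the area as |((-2)·4 − 8·7) + (8·(-2) − 7·4) + (7·7 − (-2)·(-2))| = 63, so the area is 63/2.
Along each edge there are gcd(|Δx|,|Δy|)+1 lattice points, so counting each shared vertex once the boundary has gcd(10,3) + gcd(1,6) + gcd(9,9) = 1+1+9 = 11.
Scaling by 3 multiplies the area by 3² = 9 (so the new area is 283.5) and multiplies the boundary lattice-point count by 3, giving 33.
By Pick's theorem, the interior count of the dilated polygon is 283.5 − 33/2 + 1 = 268.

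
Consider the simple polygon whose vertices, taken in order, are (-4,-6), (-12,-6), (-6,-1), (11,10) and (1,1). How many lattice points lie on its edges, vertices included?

12

Summing gcd(|Δx|,|Δy|) over the edges gives the boundary count: gcd(8,0) + gcd(6,5) + gcd(17,11) + gcd(10,9) + gcd(5,7) = 8+1+1+1+1 = 12.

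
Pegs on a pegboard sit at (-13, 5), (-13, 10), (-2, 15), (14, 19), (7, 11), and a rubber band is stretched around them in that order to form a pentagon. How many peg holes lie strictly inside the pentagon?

By the shoelace formula, twice the signed area is |((-13)·10 − (-13)·5) + ((-13)·15 − (-2)·10) + ((-2)·19 − 14·15) + (14·11 − 7·19) + (7·5 − (-13)·11)| = 289, so the area is 144.5.
The number of boundary lattice points is Σ gcd(|Δx|,|Δy|) = gcd(0,5) + gcd(11,5) + gcd(16,4) + gcd(7,8) + gcd(20,6) = 5+1+4+1+2 = 13.
By Pick's theorem A = I + B/2 − 1, so I = 144.5 − 13/2 + 1 = 139.

139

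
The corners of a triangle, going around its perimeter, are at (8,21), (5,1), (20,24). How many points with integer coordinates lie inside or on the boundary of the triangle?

By the shoelace formula, twice the signed area is |[8·1 − 5·21] + [5·24 − 20·1] + [20·21 − 8·24]| = 231, so the area is 231/2.
The number of boundary lattice points is Σ gcd(|Δx|,|Δy|) = gcd(3,20) + gcd(15,23) + gcd(12,3) = 1+1+3 = 5.
Pick's theorem gives I = A − B/2 + 1 = 231/2 − 5/2 + 1 = 114, so the closed region contains I + B = 114 + 5 = 119 lattice points.

119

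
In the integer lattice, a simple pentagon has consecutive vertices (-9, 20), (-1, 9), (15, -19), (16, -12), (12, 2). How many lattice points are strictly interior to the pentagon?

186

By the shoelace formula, twice the signed area is |((-9)·9 − (-1)·20) + ((-1)·(-19) − 15·9) + (15·(-12) − 16·(-19)) + (16·2 − 12·(-12)) + (12·20 − (-9)·2)| = 381, so the area is 381/2.
Summing gcd(|Δx|,|Δy|) over the edges gives the boundary count: gcd(8,11) + gcd(16,28) + gcd(1,7) + gcd(4,14) + gcd(21,18) = 1+4+1+2+3 = 11.
Pick's theorem gives I = A − B/2 + 1 = 381/2 − 11/2 + 1 = 186.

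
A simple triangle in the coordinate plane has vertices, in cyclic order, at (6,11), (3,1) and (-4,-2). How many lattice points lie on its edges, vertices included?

3

The number of boundary lattice points is Σ gcd(|Δx|,|Δy|) = gcd(3,10) + gcd(7,3) + gcd(10,13) = 1+1+1 = 3.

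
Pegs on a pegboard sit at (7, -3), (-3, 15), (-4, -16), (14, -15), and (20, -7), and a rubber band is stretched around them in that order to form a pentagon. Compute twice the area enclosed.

679

The shoelace formula gives twice the area as |(7·15 − (-3)·(-3)) + ((-3)·(-16) − (-4)·15) + ((-4)·(-15) − 14·(-16)) + (14·(-7) − 20·(-15)) + (20·(-3) − 7·(-7))| = 679, so the area is 679/2.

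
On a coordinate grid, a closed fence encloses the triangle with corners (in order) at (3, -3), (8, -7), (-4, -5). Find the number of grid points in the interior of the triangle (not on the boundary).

Using the shoelace formula, 2A = |(3·(-7) − 8·(-3)) + (8·(-5) − (-4)·(-7)) + ((-4)·(-3) − 3·(-5))| = 38, so the area is 19.
Along each edge there are gcd(|Δx|,|Δy|)+1 lattice points, so counting each shared vertex once the boundary has gcd(5,4) + gcd(12,2) + gcd(7,2) = 1+2+1 = 4.
Pick's theorem gives I = A − B/2 + 1 = 19 − 4/2 + 1 = 18.

18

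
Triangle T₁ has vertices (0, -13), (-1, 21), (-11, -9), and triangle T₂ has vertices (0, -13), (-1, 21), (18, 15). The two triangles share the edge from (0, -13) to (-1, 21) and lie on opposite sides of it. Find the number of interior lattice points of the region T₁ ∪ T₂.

499

The union is the simple quadrilateral with vertices (0, -13), (-11, -9), (-1, 21), (18, 15) in order.
The shoelace formula gives twice the area as |[0·(-9) − (-11)·(-13)] + [(-11)·21 − (-1)·(-9)] + [(-1)·15 − 18·21] + [18·(-13) − 0·15]| = 1010, so the area is 505.
Summing gcd(|Δx|,|Δy|) over the edges gives the boundary count: gcd(11,4) + gcd(10,30) + gcd(19,6) + gcd(18,28) = 1+10+1+2 = 14.
By Pick's theorem I = A − B/2 + 1 = 505 − 14/2 + 1 = 499.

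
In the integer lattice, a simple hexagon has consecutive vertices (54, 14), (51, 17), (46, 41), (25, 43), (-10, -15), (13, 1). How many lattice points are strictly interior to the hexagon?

1414

By the shoelace formula, twice the signed area is |[54·17 − 51·14] + [51·41 − 46·17] + [46·43 − 25·41] + [25·(-15) − (-10)·43] + [(-10)·1 − 13·(-15)] + [13·14 − 54·1]| = 2834, so the area is 1417.
The number of boundary lattice points is Σ gcd(|Δx|,|Δy|) = gcd(3,3) + gcd(5,24) + gcd(21,2) + gcd(35,58) + gcd(23,16) + gcd(41,13) = 3+1+1+1+1+1 = 8.
By Pick's theorem A = I + B/2 − 1, so I = 1417 − 8/2 + 1 = 1414.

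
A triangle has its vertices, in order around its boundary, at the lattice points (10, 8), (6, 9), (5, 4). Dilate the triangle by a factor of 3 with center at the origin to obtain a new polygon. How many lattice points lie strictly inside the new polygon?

91

By the shoelace formula, twice the signed area is |(10·9 − 6·8) + (6·4 − 5·9) + (5·8 − 10·4)| = 21, so the area is 10.5.
The number of boundary lattice points is Σ gcd(|Δx|,|Δy|) = gcd(4,1) + gcd(1,5) + gcd(5,4) = 1+1+1 = 3.
Scaling by 3 multiplies the area by 3² = 9 (so the new area is 189/2) and multiplies the boundary lattice-point count by 3, giving 9.
By Pick's theorem, the interior count of the dilated polygon is 189/2 − 9/2 + 1 = 91.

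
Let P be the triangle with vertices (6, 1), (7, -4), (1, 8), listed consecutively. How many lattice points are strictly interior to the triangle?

By the shoelace formula, twice the signed area is |(6·(-4) − 7·1) + (7·8 − 1·(-4)) + (1·1 − 6·8)| = 18, so the area is 9.
The number of boundary lattice points is Σ gcd(|Δx|,|Δy|) = gcd(1,5) + gcd(6,12) + gcd(5,7) = 1+6+1 = 8.
By Pick's theorem A = I + B/2 − 1, so I = 9 − 8/2 + 1 = 6.

6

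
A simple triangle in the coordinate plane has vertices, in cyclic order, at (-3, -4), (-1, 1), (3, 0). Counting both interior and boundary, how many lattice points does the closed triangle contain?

14

The shoelace formula gives twice the area as |((-3)·1 − (-1)·(-4)) + ((-1)·0 − 3·1) + (3·(-4) − (-3)·0)| = 22, so the area is 11.
The number of boundary lattice points is Σ gcd(|Δx|,|Δy|) = gcd(2,5) + gcd(4,1) + gcd(6,4) = 1+1+2 = 4.
Pick's theorem gives I = A − B/2 + 1 = 11 − 4/2 + 1 = 10, so the closed region contains I + B = 10 + 4 = 14 lattice points.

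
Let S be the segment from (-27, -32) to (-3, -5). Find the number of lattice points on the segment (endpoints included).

The number of lattice points on a segment between lattice points is gcd(|Δx|,|Δy|) + 1 = gcd(24,27) + 1 = 3 + 1 = 4.

4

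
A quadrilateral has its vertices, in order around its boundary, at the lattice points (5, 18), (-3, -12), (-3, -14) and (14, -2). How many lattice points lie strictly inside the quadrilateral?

By the shoelace formula, twice the signed area is |(5·(-12) − (-3)·18) + ((-3)·(-14) − (-3)·(-12)) + ((-3)·(-2) − 14·(-14)) + (14·18 − 5·(-2))| = 464, so the area is 232.
Along each edge there are gcd(|Δx|,|Δy|)+1 lattice points, so counting each shared vertex once the boundary has gcd(8,30) + gcd(0,2) + gcd(17,12) + gcd(9,20) = 2+2+1+1 = 6.
By Pick's theorem A = I + B/2 − 1, so I = 232 − 6/2 + 1 = 230.

230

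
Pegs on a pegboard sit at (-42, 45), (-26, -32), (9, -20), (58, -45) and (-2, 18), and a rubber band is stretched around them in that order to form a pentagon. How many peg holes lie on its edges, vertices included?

7

Summing gcd(|Δx|,|Δy|) over the edges gives the boundary count: gcd(16,77) + gcd(35,12) + gcd(49,25) + gcd(60,63) + gcd(40,27) = 1+1+1+3+1 = 7.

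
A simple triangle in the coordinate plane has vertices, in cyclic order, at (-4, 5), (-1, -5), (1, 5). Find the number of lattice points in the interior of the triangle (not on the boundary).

By the shoelace formula, twice the signed area is |[(-4)·(-5) − (-1)·5] + [(-1)·5 − 1·(-5)] + [1·5 − (-4)·5]| = 50, so the area is 25.
Summing gcd(|Δx|,|Δy|) over the edges gives the boundary count: gcd(3,10) + gcd(2,10) + gcd(5,0) = 1+2+5 = 8.
Pick's theorem gives I = A − B/2 + 1 = 25 − 8/2 + 1 = 22.

22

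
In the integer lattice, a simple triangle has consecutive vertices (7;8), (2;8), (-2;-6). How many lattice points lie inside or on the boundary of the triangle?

40

By the shoelace formula, twice the signed area is |(7·8 − 2·8) + (2·(-6) − (-2)·8) + ((-2)·8 − 7·(-6))| = 70, so the area is 35.
Along each edge there are gcd(|Δx|,|Δy|)+1 lattice points, so counting each shared vertex once the boundary has gcd(5,0) + gcd(4,14) + gcd(9,14) = 5+2+1 = 8.
Pick's theorem gives I = A − B/2 + 1 = 35 − 8/2 + 1 = 32, so the closed region contains I + B = 32 + 8 = 40 lattice points.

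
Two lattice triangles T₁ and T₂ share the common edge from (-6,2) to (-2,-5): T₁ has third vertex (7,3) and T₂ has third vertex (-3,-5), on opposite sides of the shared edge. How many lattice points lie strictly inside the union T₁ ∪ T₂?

50

The union is the simple quadrilateral with vertices (-6,2), (7,3), (-2,-5), (-3,-5) in order.
By the shoelace formula, twice the signed area is |[(-6)·3 − 7·2] + [7·(-5) − (-2)·3] + [(-2)·(-5) − (-3)·(-5)] + [(-3)·2 − (-6)·(-5)]| = 102, so the area is 51.
The number of boundary lattice points is Σ gcd(|Δx|,|Δy|) = gcd(13,1) + gcd(9,8) + gcd(1,0) + gcd(3,7) = 1+1+1+1 = 4.
By Pick's theorem I = A − B/2 + 1 = 51 − 4/2 + 1 = 50.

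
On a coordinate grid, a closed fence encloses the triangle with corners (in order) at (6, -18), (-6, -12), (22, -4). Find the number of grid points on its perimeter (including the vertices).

The number of boundary lattice points is Σ gcd(|Δx|,|Δy|) = gcd(12,6) + gcd(28,8) + gcd(16,14) = 6+4+2 = 12.

12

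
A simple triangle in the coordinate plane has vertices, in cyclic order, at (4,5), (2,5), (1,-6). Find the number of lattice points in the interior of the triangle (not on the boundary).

10

By the shoelace formula, twice the signed area is |(4·5 − 2·5) + (2·(-6) − 1·5) + (1·5 − 4·(-6))| = 22, so the area is 11.
Along each edge there are gcd(|Δx|,|Δy|)+1 lattice points, so counting each shared vertex once the boundary has gcd(2,0) + gcd(1,11) + gcd(3,11) = 2+1+1 = 4.
By Pick's theorem A = I + B/2 − 1, so I = 11 − 4/2 + 1 = 10.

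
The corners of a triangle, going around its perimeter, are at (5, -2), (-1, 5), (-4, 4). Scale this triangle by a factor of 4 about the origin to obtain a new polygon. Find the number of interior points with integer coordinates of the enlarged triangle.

By the shoelace formula, twice the signed area is |[5·5 − (-1)·(-2)] + [(-1)·4 − (-4)·5] + [(-4)·(-2) − 5·4]| = 27, so the area is 13.5.
Summing gcd(|Δx|,|Δy|) over the edges gives the boundary count: gcd(6,7) + gcd(3,1) + gcd(9,6) = 1+1+3 = 5.
Scaling by 4 multiplies the area by 4² = 16 (so the new area is 216) and multiplies the boundary lattice-point count by 4, giving 20.
By Pick's theorem, the interior count of the dilated polygon is 216 − 20/2 + 1 = 207.

207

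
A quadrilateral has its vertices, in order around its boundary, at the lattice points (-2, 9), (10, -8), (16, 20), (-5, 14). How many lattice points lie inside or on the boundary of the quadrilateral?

285

The shoelace formula gives twice the area as |[(-2)·(-8) − 10·9] + [10·20 − 16·(-8)] + [16·14 − (-5)·20] + [(-5)·9 − (-2)·14]| = 561, so the area is 280.5.
Along each edge there are gcd(|Δx|,|Δy|)+1 lattice points, so counting each shared vertex once the boundary has gcd(12,17) + gcd(6,28) + gcd(21,6) + gcd(3,5) = 1+2+3+1 = 7.
Pick's theorem gives I = A − B/2 + 1 = 280.5 − 7/2 + 1 = 278, so the closed region contains I + B = 278 + 7 = 285 lattice points.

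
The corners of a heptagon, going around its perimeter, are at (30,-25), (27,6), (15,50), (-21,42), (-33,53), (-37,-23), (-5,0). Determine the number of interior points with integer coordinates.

Using the shoelace formula, 2A = |(30·6 − 27·(-25)) + (27·50 − 15·6) + (15·42 − (-21)·50) + ((-21)·53 − (-33)·42) + ((-33)·(-23) − (-37)·53) + ((-37)·0 − (-5)·(-23)) + ((-5)·(-25) − 30·0)| = 6798, so the area is 3399.
Along each edge there are gcd(|Δx|,|Δy|)+1 lattice points, so counting each shared vertex once the boundary has gcd(3,31) + gcd(12,44) + gcd(36,8) + gcd(12,11) + gcd(4,76) + gcd(32,23) + gcd(35,25) = 1+4+4+1+4+1+5 = 20.
Pick's theorem gives I = A − B/2 + 1 = 3399 − 20/2 + 1 = 3390.

3390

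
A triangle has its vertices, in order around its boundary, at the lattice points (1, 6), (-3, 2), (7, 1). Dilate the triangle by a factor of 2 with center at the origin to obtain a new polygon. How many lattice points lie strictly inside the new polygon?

By the shoelace formula, twice the signed area is |(1·2 − (-3)·6) + ((-3)·1 − 7·2) + (7·6 − 1·1)| = 44, so the area is 22.
The number of boundary lattice points is Σ gcd(|Δx|,|Δy|) = gcd(4,4) + gcd(10,1) + gcd(6,5) = 4+1+1 = 6.
Scaling by 2 multiplies the area by 2² = 4 (so the new area is 88) and multiplies the boundary lattice-point count by 2, giving 12.
By Pick's theorem, the interior count of the dilated polygon is 88 − 12/2 + 1 = 83.

83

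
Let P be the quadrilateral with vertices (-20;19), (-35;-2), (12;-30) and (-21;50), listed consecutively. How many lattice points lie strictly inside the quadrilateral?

1173

The shoelace formula gives twice the area as |((-20)·(-2) − (-35)·19) + ((-35)·(-30) − 12·(-2)) + (12·50 − (-21)·(-30)) + ((-21)·19 − (-20)·50)| = 2350, so the area is 1175.
Summing gcd(|Δx|,|Δy|) over the edges gives the boundary count: gcd(15,21) + gcd(47,28) + gcd(33,80) + gcd(1,31) = 3+1+1+1 = 6.
Pick's theorem gives I = A − B/2 + 1 = 1175 − 6/2 + 1 = 1173.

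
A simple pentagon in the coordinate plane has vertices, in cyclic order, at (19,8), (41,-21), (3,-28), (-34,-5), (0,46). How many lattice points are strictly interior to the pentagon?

By the shoelace formula, twice the signed area is |(19·(-21) − 41·8) + (41·(-28) − 3·(-21)) + (3·(-5) − (-34)·(-28)) + ((-34)·46 − 0·(-5)) + (0·8 − 19·46)| = 5217, so the area is 5217/2.
Along each edge there are gcd(|Δx|,|Δy|)+1 lattice points, so counting each shared vertex once the boundary has gcd(22,29) + gcd(38,7) + gcd(37,23) + gcd(34,51) + gcd(19,38) = 1+1+1+17+19 = 39.
Pick's theorem gives I = A − B/2 + 1 = 5217/2 − 39/2 + 1 = 2590.

2590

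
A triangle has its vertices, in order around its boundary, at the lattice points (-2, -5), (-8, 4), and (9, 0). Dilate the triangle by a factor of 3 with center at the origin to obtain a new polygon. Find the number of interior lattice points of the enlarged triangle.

574

Using the shoelace formula, 2A = |[(-2)·4 − (-8)·(-5)] + [(-8)·0 − 9·4] + [9·(-5) − (-2)·0]| = 129, so the area is 129/2.
The number of boundary lattice points is Σ gcd(|Δx|,|Δy|) = gcd(6,9) + gcd(17,4) + gcd(11,5) = 3+1+1 = 5.
Scaling by 3 multiplies the area by 3² = 9 (so the new area is 1161/2) and multiplies the boundary lattice-point count by 3, giving 15.
By Pick's theorem, the interior count of the dilated polygon is 1161/2 − 15/2 + 1 = 574.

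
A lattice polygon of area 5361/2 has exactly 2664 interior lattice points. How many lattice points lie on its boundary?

Pick's theorem gives A = I + B/2 − 1, so B = 2(A − I + 1) = 2(5361/2 − 2664 + 1) = 35.

35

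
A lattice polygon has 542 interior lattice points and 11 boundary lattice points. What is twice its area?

1093

Pick's theorem states A = I + B/2 − 1, so A = 542 + 11/2 − 1 = 1093/2.
Hence 2A = 1093.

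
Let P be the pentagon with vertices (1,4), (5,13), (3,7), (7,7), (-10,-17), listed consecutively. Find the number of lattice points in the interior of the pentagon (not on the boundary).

Using the shoelace formula, 2A = |(1·13 − 5·4) + (5·7 − 3·13) + (3·7 − 7·7) + (7·(-17) − (-10)·7) + ((-10)·4 − 1·(-17))| = 111, so the area is 111/2.
Summing gcd(|Δx|,|Δy|) over the edges gives the boundary count: gcd(4,9) + gcd(2,6) + gcd(4,0) + gcd(17,24) + gcd(11,21) = 1+2+4+1+1 = 9.
By Pick's theorem A = I + B/2 − 1, so I = 111/2 − 9/2 + 1 = 52.

52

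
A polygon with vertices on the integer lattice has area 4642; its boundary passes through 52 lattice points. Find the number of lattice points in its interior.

From Pick's theorem, I = A − B/2 + 1 = 4642 − 52/2 + 1 = 4617.

4617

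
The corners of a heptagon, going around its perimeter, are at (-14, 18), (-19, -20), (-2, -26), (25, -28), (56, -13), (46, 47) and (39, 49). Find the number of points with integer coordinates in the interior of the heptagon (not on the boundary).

The shoelace formula gives twice the area as |[(-14)·(-20) − (-19)·18] + [(-19)·(-26) − (-2)·(-20)] + [(-2)·(-28) − 25·(-26)] + [25·(-13) − 56·(-28)] + [56·47 − 46·(-13)] + [46·49 − 39·47] + [39·18 − (-14)·49]| = 8064, so the area is 4032.
Along each edge there are gcd(|Δx|,|Δy|)+1 lattice points, so counting each shared vertex once the boundary has gcd(5,38) + gcd(17,6) + gcd(27,2) + gcd(31,15) + gcd(10,60) + gcd(7,2) + gcd(53,31) = 1+1+1+1+10+1+1 = 16.
Pick's theorem gives I = A − B/2 + 1 = 4032 − 16/2 + 1 = 4025.

4025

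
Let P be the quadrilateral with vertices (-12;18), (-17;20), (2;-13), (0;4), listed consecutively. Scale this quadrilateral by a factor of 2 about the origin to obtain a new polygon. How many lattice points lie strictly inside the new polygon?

Using the shoelace formula, 2A = |[(-12)·20 − (-17)·18] + [(-17)·(-13) − 2·20] + [2·4 − 0·(-13)] + [0·18 − (-12)·4]| = 303, so the area is 303/2.
Along each edge there are gcd(|Δx|,|Δy|)+1 lattice points, so counting each shared vertex once the boundary has gcd(5,2) + gcd(19,33) + gcd(2,17) + gcd(12,14) = 1+1+1+2 = 5.
Scaling by 2 multiplies the area by 2² = 4 (so the new area is 606) and multiplies the boundary lattice-point count by 2, giving 10.
By Pick's theorem, the interior count of the dilated polygon is 606 − 10/2 + 1 = 602.

602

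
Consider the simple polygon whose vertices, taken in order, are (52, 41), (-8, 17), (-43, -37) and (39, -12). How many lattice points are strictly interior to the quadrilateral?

By the shoelace formula, twice the signed area is |(52·17 − (-8)·41) + ((-8)·(-37) − (-43)·17) + ((-43)·(-12) − 39·(-37)) + (39·41 − 52·(-12))| = 6421, so the area is 3210.5.
Along each edge there are gcd(|Δx|,|Δy|)+1 lattice points, so counting each shared vertex once the boundary has gcd(60,24) + gcd(35,54) + gcd(82,25) + gcd(13,53) = 12+1+1+1 = 15.
By Pick's theorem A = I + B/2 − 1, so I = 3210.5 − 15/2 + 1 = 3204.

3204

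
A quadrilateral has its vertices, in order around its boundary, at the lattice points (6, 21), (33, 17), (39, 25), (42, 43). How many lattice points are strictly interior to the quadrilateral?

The shoelace formula gives twice the area as |[6·17 − 33·21] + [33·25 − 39·17] + [39·43 − 42·25] + [42·21 − 6·43]| = 822, so the area is 411.
The number of boundary lattice points is Σ gcd(|Δx|,|Δy|) = gcd(27,4) + gcd(6,8) + gcd(3,18) + gcd(36,22) = 1+2+3+2 = 8.
By Pick's theorem A = I + B/2 − 1, so I = 411 − 8/2 + 1 = 408.

408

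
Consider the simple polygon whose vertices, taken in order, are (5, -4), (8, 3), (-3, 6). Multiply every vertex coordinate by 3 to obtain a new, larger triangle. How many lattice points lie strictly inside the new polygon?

The shoelace formula gives twice the area as |[5·3 − 8·(-4)] + [8·6 − (-3)·3] + [(-3)·(-4) − 5·6]| = 86, so the area is 43.
Summing gcd(|Δx|,|Δy|) over the edges gives the boundary count: gcd(3,7) + gcd(11,3) + gcd(8,10) = 1+1+2 = 4.
Scaling by 3 multiplies the area by 3² = 9 (so the new area is 387) and multiplies the boundary lattice-point count by 3, giving 12.
By Pick's theorem, the interior count of the dilated polygon is 387 − 12/2 + 1 = 382.

382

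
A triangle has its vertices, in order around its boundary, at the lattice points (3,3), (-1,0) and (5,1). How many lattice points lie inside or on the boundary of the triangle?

By the shoelace formula, twice the signed area is |(3·0 − (-1)·3) + ((-1)·1 − 5·0) + (5·3 − 3·1)| = 14, so the area is 7.
The number of boundary lattice points is Σ gcd(|Δx|,|Δy|) = gcd(4,3) + gcd(6,1) + gcd(2,2) = 1+1+2 = 4.
Pick's theorem gives I = A − B/2 + 1 = 7 − 4/2 + 1 = 6, so the closed region contains I + B = 6 + 4 = 10 lattice points.

10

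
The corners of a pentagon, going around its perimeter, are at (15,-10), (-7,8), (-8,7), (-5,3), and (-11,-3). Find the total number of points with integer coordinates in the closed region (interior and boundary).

The shoelace formula gives twice the area as |[15·8 − (-7)·(-10)] + [(-7)·7 − (-8)·8] + [(-8)·3 − (-5)·7] + [(-5)·(-3) − (-11)·3] + [(-11)·(-10) − 15·(-3)]| = 279, so the area is 279/2.
Summing gcd(|Δx|,|Δy|) over the edges gives the boundary count: gcd(22,18) + gcd(1,1) + gcd(3,4) + gcd(6,6) + gcd(26,7) = 2+1+1+6+1 = 11.
Pick's theorem gives I = A − B/2 + 1 = 279/2 − 11/2 + 1 = 135, so the closed region contains I + B = 135 + 11 = 146 lattice points.

146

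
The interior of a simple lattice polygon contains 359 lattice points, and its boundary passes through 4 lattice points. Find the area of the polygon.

360

By Pick's theorem, A = I + B/2 − 1 = 359 + 4/2 − 1 = 360.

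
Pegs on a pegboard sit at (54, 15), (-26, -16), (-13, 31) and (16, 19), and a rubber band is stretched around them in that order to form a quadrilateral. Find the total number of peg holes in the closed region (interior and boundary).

1512

By the shoelace formula, twice the signed area is |(54·(-16) − (-26)·15) + ((-26)·31 − (-13)·(-16)) + ((-13)·19 − 16·31) + (16·15 − 54·19)| = 3017, so the area is 1508.5.
Along each edge there are gcd(|Δx|,|Δy|)+1 lattice points, so counting each shared vertex once the boundary has gcd(80,31) + gcd(13,47) + gcd(29,12) + gcd(38,4) = 1+1+1+2 = 5.
Pick's theorem gives I = A − B/2 + 1 = 1508.5 − 5/2 + 1 = 1507, so the closed region contains I + B = 1507 + 5 = 1512 lattice points.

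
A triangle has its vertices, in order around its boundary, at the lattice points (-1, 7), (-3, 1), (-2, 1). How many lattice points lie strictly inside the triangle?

Using the shoelace formula, 2A = |[(-1)·1 − (-3)·7] + [(-3)·1 − (-2)·1] + [(-2)·7 − (-1)·1]| = 6, so the area is 3.
Summing gcd(|Δx|,|Δy|) over the edges gives the boundary count: gcd(2,6) + gcd(1,0) + gcd(1,6) = 2+1+1 = 4.
Pick's theorem gives I = A − B/2 + 1 = 3 − 4/2 + 1 = 2.

2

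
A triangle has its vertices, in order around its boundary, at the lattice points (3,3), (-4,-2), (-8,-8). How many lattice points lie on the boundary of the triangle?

The number of boundary lattice points is Σ gcd(|Δx|,|Δy|) = gcd(7,5) + gcd(4,6) + gcd(11,11) = 1+2+11 = 14.

14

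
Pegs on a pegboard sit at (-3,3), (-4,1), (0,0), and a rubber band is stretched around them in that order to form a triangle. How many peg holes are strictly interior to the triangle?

The shoelace formula gives twice the area as |((-3)·1 − (-4)·3) + ((-4)·0 − 0·1) + (0·3 − (-3)·0)| = 9, so the area is 9/2.
The number of boundary lattice points is Σ gcd(|Δx|,|Δy|) = gcd(1,2) + gcd(4,1) + gcd(3,3) = 1+1+3 = 5.
By Pick's theorem A = I + B/2 − 1, so I = 9/2 − 5/2 + 1 = 3.

3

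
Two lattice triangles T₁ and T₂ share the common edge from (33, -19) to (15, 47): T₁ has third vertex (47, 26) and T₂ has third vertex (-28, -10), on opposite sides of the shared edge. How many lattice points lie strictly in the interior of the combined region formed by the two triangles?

The union is the simple quadrilateral with vertices (33, -19), (47, 26), (15, 47), (-28, -10) in order.
By the shoelace formula, twice the signed area is |(33·26 − 47·(-19)) + (47·47 − 15·26) + (15·(-10) − (-28)·47) + ((-28)·(-19) − 33·(-10))| = 5598, so the area is 2799.
Summing gcd(|Δx|,|Δy|) over the edges gives the boundary count: gcd(14,45) + gcd(32,21) + gcd(43,57) + gcd(61,9) = 1+1+1+1 = 4.
By Pick's theorem I = A − B/2 + 1 = 2799 − 4/2 + 1 = 2798.

2798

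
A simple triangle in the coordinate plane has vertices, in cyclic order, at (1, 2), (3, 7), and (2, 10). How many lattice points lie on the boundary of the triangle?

The number of boundary lattice points is Σ gcd(|Δx|,|Δy|) = gcd(2,5) + gcd(1,3) + gcd(1,8) = 1+1+1 = 3.

3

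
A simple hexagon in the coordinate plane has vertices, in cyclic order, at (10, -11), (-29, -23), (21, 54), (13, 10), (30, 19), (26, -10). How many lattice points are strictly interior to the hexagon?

By the shoelace formula, twice the signed area is |(10·(-23) − (-29)·(-11)) + ((-29)·54 − 21·(-23)) + (21·10 − 13·54) + (13·19 − 30·10) + (30·(-10) − 26·19) + (26·(-11) − 10·(-10))| = 3157, so the area is 1578.5.
Along each edge there are gcd(|Δx|,|Δy|)+1 lattice points, so counting each shared vertex once the boundary has gcd(39,12) + gcd(50,77) + gcd(8,44) + gcd(17,9) + gcd(4,29) + gcd(16,1) = 3+1+4+1+1+1 = 11.
Pick's theorem gives I = A − B/2 + 1 = 1578.5 − 11/2 + 1 = 1574.

1574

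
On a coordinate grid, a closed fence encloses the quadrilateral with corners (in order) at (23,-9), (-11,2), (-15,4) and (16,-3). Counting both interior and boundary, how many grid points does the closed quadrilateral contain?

84

Using the shoelace formula, 2A = |(23·2 − (-11)·(-9)) + ((-11)·4 − (-15)·2) + ((-15)·(-3) − 16·4) + (16·(-9) − 23·(-3))| = 161, so the area is 161/2.
The number of boundary lattice points is Σ gcd(|Δx|,|Δy|) = gcd(34,11) + gcd(4,2) + gcd(31,7) + gcd(7,6) = 1+2+1+1 = 5.
Pick's theorem gives I = A − B/2 + 1 = 161/2 − 5/2 + 1 = 79, so the closed region contains I + B = 79 + 5 = 84 lattice points.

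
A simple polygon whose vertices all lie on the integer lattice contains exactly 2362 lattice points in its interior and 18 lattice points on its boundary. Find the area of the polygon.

Pick's theorem states A = I + B/2 − 1, so A = 2362 + 18/2 − 1 = 2370.

2370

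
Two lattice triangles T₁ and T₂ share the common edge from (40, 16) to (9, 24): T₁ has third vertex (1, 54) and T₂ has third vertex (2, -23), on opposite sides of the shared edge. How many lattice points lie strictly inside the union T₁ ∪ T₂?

The union is the simple quadrilateral with vertices (40, 16), (1, 54), (9, 24), (2, -23) in order.
By the shoelace formula, twice the signed area is |[40·54 − 1·16] + [1·24 − 9·54] + [9·(-23) − 2·24] + [2·16 − 40·(-23)]| = 2379, so the area is 2379/2.
The number of boundary lattice points is Σ gcd(|Δx|,|Δy|) = gcd(39,38) + gcd(8,30) + gcd(7,47) + gcd(38,39) = 1+2+1+1 = 5.
By Pick's theorem I = A − B/2 + 1 = 2379/2 − 5/2 + 1 = 1188.

1188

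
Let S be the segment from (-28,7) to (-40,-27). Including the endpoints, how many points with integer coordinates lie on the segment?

3

The number of lattice points on a segment between lattice points is gcd(|Δx|,|Δy|) + 1 = gcd(12,34) + 1 = 2 + 1 = 3.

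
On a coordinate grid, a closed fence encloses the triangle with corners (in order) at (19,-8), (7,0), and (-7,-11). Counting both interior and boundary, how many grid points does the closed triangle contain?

By the shoelace formula, twice the signed area is |(19·0 − 7·(-8)) + (7·(-11) − (-7)·0) + ((-7)·(-8) − 19·(-11))| = 244, so the area is 122.
Summing gcd(|Δx|,|Δy|) over the edges gives the boundary count: gcd(12,8) + gcd(14,11) + gcd(26,3) = 4+1+1 = 6.
Pick's theorem gives I = A − B/2 + 1 = 122 − 6/2 + 1 = 120, so the closed region contains I + B = 120 + 6 = 126 lattice points.

126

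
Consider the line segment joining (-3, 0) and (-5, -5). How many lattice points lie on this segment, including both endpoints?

2

The number of lattice points on a segment between lattice points is gcd(|Δx|,|Δy|) + 1 = gcd(2,5) + 1 = 1 + 1 = 2.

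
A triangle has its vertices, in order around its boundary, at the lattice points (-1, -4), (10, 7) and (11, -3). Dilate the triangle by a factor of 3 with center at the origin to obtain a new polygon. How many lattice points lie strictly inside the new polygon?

526

Using the shoelace formula, 2A = |[(-1)·7 − 10·(-4)] + [10·(-3) − 11·7] + [11·(-4) − (-1)·(-3)]| = 121, so the area is 121/2.
Along each edge there are gcd(|Δx|,|Δy|)+1 lattice points, so counting each shared vertex once the boundary has gcd(11,11) + gcd(1,10) + gcd(12,1) = 11+1+1 = 13.
Scaling by 3 multiplies the area by 3² = 9 (so the new area is 544.5) and multiplies the boundary lattice-point count by 3, giving 39.
By Pick's theorem, the interior count of the dilated polygon is 544.5 − 39/2 + 1 = 526.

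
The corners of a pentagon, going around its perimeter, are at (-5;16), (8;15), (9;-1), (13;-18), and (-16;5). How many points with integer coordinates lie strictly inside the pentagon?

Using the shoelace formula, 2A = |((-5)·15 − 8·16) + (8·(-1) − 9·15) + (9·(-18) − 13·(-1)) + (13·5 − (-16)·(-18)) + ((-16)·16 − (-5)·5)| = 949, so the area is 474.5.
Along each edge there are gcd(|Δx|,|Δy|)+1 lattice points, so counting each shared vertex once the boundary has gcd(13,1) + gcd(1,16) + gcd(4,17) + gcd(29,23) + gcd(11,11) = 1+1+1+1+11 = 15.
Pick's theorem gives I = A − B/2 + 1 = 474.5 − 15/2 + 1 = 468.

468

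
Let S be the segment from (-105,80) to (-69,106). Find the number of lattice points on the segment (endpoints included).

The number of lattice points on a segment between lattice points is gcd(|Δx|,|Δy|) + 1 = gcd(36,26) + 1 = 2 + 1 = 3.

3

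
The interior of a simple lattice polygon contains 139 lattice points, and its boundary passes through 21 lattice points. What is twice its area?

Pick's theorem states A = I + B/2 − 1, so A = 139 + 21/2 − 1 = 297/2.
Hence 2A = 297.

297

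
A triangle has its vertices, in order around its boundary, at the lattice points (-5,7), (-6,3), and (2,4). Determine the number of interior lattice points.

The shoelace formula gives twice the area as |[(-5)·3 − (-6)·7] + [(-6)·4 − 2·3] + [2·7 − (-5)·4]| = 31, so the area is 31/2.
Along each edge there are gcd(|Δx|,|Δy|)+1 lattice points, so counting each shared vertex once the boundary has gcd(1,4) + gcd(8,1) + gcd(7,3) = 1+1+1 = 3.
Pick's theorem gives I = A − B/2 + 1 = 31/2 − 3/2 + 1 = 15.

15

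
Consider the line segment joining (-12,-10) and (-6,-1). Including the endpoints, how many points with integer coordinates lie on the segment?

The number of lattice points on a segment between lattice points is gcd(|Δx|,|Δy|) + 1 = gcd(6,9) + 1 = 3 + 1 = 4.

4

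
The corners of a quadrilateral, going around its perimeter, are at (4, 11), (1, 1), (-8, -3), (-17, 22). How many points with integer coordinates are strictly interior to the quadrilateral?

Using the shoelace formula, 2A = |(4·1 − 1·11) + (1·(-3) − (-8)·1) + ((-8)·22 − (-17)·(-3)) + ((-17)·11 − 4·22)| = 504, so the area is 252.
Summing gcd(|Δx|,|Δy|) over the edges gives the boundary count: gcd(3,10) + gcd(9,4) + gcd(9,25) + gcd(21,11) = 1+1+1+1 = 4.
Pick's theorem gives I = A − B/2 + 1 = 252 − 4/2 + 1 = 251.

251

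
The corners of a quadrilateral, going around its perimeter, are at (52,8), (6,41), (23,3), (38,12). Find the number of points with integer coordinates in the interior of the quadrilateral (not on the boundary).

Using the shoelace formula, 2A = |(52·41 − 6·8) + (6·3 − 23·41) + (23·12 − 38·3) + (38·8 − 52·12)| = 1001, so the area is 500.5.
Along each edge there are gcd(|Δx|,|Δy|)+1 lattice points, so counting each shared vertex once the boundary has gcd(46,33) + gcd(17,38) + gcd(15,9) + gcd(14,4) = 1+1+3+2 = 7.
Pick's theorem gives I = A − B/2 + 1 = 500.5 − 7/2 + 1 = 498.

498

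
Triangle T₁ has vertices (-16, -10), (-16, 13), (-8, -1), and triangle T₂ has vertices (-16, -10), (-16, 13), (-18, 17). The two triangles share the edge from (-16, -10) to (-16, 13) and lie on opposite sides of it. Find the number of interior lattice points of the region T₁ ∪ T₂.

The union is the simple quadrilateral with vertices (-16, -10), (-8, -1), (-16, 13), (-18, 17) in order.
Using the shoelace formula, 2A = |((-16)·(-1) − (-8)·(-10)) + ((-8)·13 − (-16)·(-1)) + ((-16)·17 − (-18)·13) + ((-18)·(-10) − (-16)·17)| = 230, so the area is 115.
Along each edge there are gcd(|Δx|,|Δy|)+1 lattice points, so counting each shared vertex once the boundary has gcd(8,9) + gcd(8,14) + gcd(2,4) + gcd(2,27) = 1+2+2+1 = 6.
By Pick's theorem I = A − B/2 + 1 = 115 − 6/2 + 1 = 113.

113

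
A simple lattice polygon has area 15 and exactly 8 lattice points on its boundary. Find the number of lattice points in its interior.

Pick's theorem A = I + B/2 − 1 rearranges to I = A − B/2 + 1 = 15 − 8/2 + 1 = 12.

12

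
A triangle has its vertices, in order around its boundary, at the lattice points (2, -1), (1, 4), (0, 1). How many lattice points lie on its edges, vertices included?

4

The number of boundary lattice points is Σ gcd(|Δx|,|Δy|) = gcd(1,5) + gcd(1,3) + gcd(2,2) = 1+1+2 = 4.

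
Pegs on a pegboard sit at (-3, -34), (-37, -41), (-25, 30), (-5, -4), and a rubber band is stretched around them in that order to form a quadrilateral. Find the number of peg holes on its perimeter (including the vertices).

6

The number of boundary lattice points is Σ gcd(|Δx|,|Δy|) = gcd(34,7) + gcd(12,71) + gcd(20,34) + gcd(2,30) = 1+1+2+2 = 6.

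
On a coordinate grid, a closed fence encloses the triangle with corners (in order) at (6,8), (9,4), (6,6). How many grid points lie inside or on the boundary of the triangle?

Using the shoelace formula, 2A = |[6·4 − 9·8] + [9·6 − 6·4] + [6·8 − 6·6]| = 6, so the area is 3.
Along each edge there are gcd(|Δx|,|Δy|)+1 lattice points, so counting each shared vertex once the boundary has gcd(3,4) + gcd(3,2) + gcd(0,2) = 1+1+2 = 4.
Pick's theorem gives I = A − B/2 + 1 = 3 − 4/2 + 1 = 2, so the closed region contains I + B = 2 + 4 = 6 lattice points.

6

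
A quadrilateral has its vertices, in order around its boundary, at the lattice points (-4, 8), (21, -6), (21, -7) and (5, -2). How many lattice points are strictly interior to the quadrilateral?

Using the shoelace formula, 2A = |((-4)·(-6) − 21·8) + (21·(-7) − 21·(-6)) + (21·(-2) − 5·(-7)) + (5·8 − (-4)·(-2))| = 140, so the area is 70.
The number of boundary lattice points is Σ gcd(|Δx|,|Δy|) = gcd(25,14) + gcd(0,1) + gcd(16,5) + gcd(9,10) = 1+1+1+1 = 4.
Pick's theorem gives I = A − B/2 + 1 = 70 − 4/2 + 1 = 69.

69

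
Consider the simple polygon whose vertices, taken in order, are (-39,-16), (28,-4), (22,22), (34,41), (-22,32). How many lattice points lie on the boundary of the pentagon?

Summing gcd(|Δx|,|Δy|) over the edges gives the boundary count: gcd(67,12) + gcd(6,26) + gcd(12,19) + gcd(56,9) + gcd(17,48) = 1+2+1+1+1 = 6.

6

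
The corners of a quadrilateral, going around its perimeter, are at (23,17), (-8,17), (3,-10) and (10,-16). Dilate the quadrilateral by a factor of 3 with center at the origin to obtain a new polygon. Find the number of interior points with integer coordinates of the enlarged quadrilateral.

By the shoelace formula, twice the signed area is |[23·17 − (-8)·17] + [(-8)·(-10) − 3·17] + [3·(-16) − 10·(-10)] + [10·17 − 23·(-16)]| = 1146, so the area is 573.
Summing gcd(|Δx|,|Δy|) over the edges gives the boundary count: gcd(31,0) + gcd(11,27) + gcd(7,6) + gcd(13,33) = 31+1+1+1 = 34.
Scaling by 3 multiplies the area by 3² = 9 (so the new area is 5157) and multiplies the boundary lattice-point count by 3, giving 102.
By Pick's theorem, the interior count of the dilated polygon is 5157 − 102/2 + 1 = 5107.

5107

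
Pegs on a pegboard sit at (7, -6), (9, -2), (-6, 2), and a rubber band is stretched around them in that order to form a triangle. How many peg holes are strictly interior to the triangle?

33

The shoelace formula gives twice the area as |(7·(-2) − 9·(-6)) + (9·2 − (-6)·(-2)) + ((-6)·(-6) − 7·2)| = 68, so the area is 34.
The number of boundary lattice points is Σ gcd(|Δx|,|Δy|) = gcd(2,4) + gcd(15,4) + gcd(13,8) = 2+1+1 = 4.
By Pick's theorem A = I + B/2 − 1, so I = 34 − 4/2 + 1 = 33.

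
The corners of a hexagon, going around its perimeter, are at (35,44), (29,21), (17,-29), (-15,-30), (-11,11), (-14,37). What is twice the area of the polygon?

The shoelace formula gives twice the area as |(35·21 − 29·44) + (29·(-29) − 17·21) + (17·(-30) − (-15)·(-29)) + ((-15)·11 − (-11)·(-30)) + ((-11)·37 − (-14)·11) + ((-14)·44 − 35·37)| = 5343, so the area is 2671.5.

5343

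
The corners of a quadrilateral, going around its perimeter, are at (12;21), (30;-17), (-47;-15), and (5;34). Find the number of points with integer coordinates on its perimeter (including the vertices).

Along each edge there are gcd(|Δx|,|Δy|)+1 lattice points, so counting each shared vertex once the boundary has gcd(18,38) + gcd(77,2) + gcd(52,49) + gcd(7,13) = 2+1+1+1 = 5.

5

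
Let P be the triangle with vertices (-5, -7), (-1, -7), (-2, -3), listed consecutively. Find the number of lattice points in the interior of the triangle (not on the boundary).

The shoelace formula gives twice the area as |((-5)·(-7) − (-1)·(-7)) + ((-1)·(-3) − (-2)·(-7)) + ((-2)·(-7) − (-5)·(-3))| = 16, so the area is 8.
Summing gcd(|Δx|,|Δy|) over the edges gives the boundary count: gcd(4,0) + gcd(1,4) + gcd(3,4) = 4+1+1 = 6.
By Pick's theorem A = I + B/2 − 1, so I = 8 − 6/2 + 1 = 6.

6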